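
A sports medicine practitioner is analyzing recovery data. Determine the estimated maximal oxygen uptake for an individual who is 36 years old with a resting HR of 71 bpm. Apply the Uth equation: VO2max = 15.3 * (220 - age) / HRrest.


HRmax = 220 - 36 = 184
VO2max = 15.3 * (184 / 71)
= 15.3 * 2.5915
= 39.65 mL/kg/min

39.65 mL/kg/min


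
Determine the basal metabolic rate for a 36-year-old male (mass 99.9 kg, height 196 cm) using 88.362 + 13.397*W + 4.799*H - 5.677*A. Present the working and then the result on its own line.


BMR = 88.362 + 13.397*99.9 + 4.799*196 - 5.677*36
= 2162.95 kcal/day

2162.95 kcal/day


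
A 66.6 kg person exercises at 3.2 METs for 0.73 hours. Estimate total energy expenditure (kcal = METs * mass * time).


Energy = METs * mass(kg) * time(h)
= 3.2 * 66.6 * 0.73
= 155.58 kcal

155.58 kcal


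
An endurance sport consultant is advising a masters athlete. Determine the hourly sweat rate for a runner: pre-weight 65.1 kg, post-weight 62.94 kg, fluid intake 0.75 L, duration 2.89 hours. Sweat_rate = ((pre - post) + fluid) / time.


Mass lost = 65.1 - 62.94 = 2.16 kg
Add fluid consumed: 2.16 + 0.75 = 2.91 L total sweat
Sweat rate = 2.91 / 2.89 = 1.007 L/h

1.007 L/h


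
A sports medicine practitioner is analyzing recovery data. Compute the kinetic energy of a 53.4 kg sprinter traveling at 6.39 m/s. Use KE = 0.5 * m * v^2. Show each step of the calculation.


Velocity squared = 40.8321
KE = 0.5 * 53.4 * 40.8321 = 1090.22 J

1090.22 J


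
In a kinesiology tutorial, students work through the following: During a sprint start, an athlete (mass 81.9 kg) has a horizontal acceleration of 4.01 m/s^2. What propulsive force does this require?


Propulsive force = mass * acceleration
= 81.9 kg * 4.01 m/s^2
= 328.42 N

328.42 N


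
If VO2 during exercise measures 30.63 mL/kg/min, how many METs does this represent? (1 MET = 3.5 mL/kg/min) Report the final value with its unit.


METs = VO2 / 3.5 = 30.63 / 3.5 = 8.75

8.75 METs


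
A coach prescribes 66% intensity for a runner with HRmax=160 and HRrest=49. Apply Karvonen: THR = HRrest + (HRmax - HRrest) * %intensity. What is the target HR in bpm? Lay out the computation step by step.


Heart rate reserve = 160 - 49 = 111
Intensity fraction = 66 / 100 = 0.66
THR = 49 + 111 * 0.66 = 122.26 bpm

122.26 bpm


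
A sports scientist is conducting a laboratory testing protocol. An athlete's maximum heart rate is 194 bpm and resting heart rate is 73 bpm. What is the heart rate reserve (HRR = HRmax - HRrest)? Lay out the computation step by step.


HRR = HRmax - HRrest
= 194 - 73
= 121 bpm

121 bpm


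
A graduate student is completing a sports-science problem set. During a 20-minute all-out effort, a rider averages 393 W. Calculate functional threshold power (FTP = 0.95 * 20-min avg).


FTP = 0.95 * 393
= 373.35 W

373.35 W


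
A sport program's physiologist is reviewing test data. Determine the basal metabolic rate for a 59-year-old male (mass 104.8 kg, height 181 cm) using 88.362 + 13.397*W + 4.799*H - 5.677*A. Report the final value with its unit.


BMR = 88.362 + 13.397*104.8 + 4.799*181 - 5.677*59
= 2026.04 kcal/day

2026.04 kcal/day


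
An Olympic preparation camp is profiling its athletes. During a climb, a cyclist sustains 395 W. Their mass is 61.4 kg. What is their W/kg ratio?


Power-to-weight = 395 W / 61.4 kg
= 6.433 W/kg

6.433 W/kg


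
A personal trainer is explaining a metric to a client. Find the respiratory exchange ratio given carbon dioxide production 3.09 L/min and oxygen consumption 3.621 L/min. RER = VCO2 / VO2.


VCO2 = 3.09 L/min
VO2 = 3.621 L/min
RER = 3.09 / 3.621 = 0.8534

0.8534


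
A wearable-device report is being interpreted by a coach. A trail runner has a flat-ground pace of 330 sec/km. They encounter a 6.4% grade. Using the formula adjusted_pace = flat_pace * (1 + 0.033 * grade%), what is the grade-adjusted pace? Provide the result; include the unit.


Grade factor = 1 + 0.033 * 6.4 = 1.2112
Adjusted = 330 * 1.2112 = 399.7 sec/km

399.7 s/km


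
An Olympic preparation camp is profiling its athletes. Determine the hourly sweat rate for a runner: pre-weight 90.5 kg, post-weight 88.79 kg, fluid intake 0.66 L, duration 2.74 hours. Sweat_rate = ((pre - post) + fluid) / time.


Mass lost = 90.5 - 88.79 = 1.71 kg
Add fluid consumed: 1.71 + 0.66 = 2.37 L total sweat
Sweat rate = 2.37 / 2.74 = 0.865 L/h

0.865 L/h


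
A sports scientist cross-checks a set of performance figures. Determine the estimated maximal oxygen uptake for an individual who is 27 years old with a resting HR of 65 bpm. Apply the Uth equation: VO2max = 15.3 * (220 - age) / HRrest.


HRmax = 220 - 27 = 193
VO2max = 15.3 * (193 / 65)
= 15.3 * 2.9692
= 45.43 mL/kg/min

45.43 mL/kg/min


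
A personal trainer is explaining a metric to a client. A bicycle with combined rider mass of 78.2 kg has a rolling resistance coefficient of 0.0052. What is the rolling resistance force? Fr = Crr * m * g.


Fr = 0.0052 * 78.2 * 9.81
= 0.40664 * 9.81
= 3.989 N

3.989 N


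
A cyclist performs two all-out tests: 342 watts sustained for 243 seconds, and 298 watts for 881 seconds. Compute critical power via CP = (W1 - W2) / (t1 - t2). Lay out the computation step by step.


W1 = P1 * t1 = 342 * 243 = 83106 J
W2 = P2 * t2 = 298 * 881 = 262538 J
CP = (83106 - 262538) / (243 - 881)
= 281.24 W

281.24 W


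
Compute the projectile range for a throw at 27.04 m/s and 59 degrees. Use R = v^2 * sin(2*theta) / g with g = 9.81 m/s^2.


Two times the angle = 118 degrees
sin(118) = 0.882948
R = 731.1616 * 0.882948 / 9.81 = 65.808 m

65.808 m


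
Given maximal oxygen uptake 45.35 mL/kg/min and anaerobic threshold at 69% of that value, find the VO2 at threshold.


Percentage as decimal = 0.69
VO2 at AT = 45.35 * 0.69 = 31.29 mL/kg/min

31.29 mL/kg/min


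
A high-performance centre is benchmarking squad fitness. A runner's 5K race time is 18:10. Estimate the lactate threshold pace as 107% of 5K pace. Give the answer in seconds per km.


Total race time = 18*60 + 10 = 1090 seconds
5K pace = 1090 / 5 = 218.0 sec/km
LT pace = 218.0 * 1.07 = 233.26 sec/km

233.26 s/km


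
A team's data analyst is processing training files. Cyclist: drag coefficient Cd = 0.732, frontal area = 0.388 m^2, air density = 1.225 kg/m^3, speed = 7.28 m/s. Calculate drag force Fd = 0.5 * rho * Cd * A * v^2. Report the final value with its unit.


v^2 = 7.28^2 = 52.9984
Fd = 0.5 * 1.225 * 0.732 * 0.388 * 52.9984
= 9.22 N

9.22 N


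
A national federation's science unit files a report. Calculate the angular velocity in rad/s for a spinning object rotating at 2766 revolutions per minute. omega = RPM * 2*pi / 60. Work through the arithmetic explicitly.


omega = RPM * 2*pi / 60
= 2766 * 6.28318531 / 60
= 289.655 rad/s

289.655 rad/s


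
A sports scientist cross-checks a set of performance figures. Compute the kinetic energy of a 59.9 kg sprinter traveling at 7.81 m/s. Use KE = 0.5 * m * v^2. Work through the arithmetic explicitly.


Velocity squared = 60.9961
KE = 0.5 * 59.9 * 60.9961 = 1826.83 J

1826.83 J


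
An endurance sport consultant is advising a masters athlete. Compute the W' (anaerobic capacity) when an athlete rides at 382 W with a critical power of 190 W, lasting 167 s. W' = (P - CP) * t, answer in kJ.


Above-CP power = 192 W
Duration = 167 s
W' = 192 * 167 = 32064 J
Convert: 32064 / 1000 = 32.064 kJ

32.064 kJ


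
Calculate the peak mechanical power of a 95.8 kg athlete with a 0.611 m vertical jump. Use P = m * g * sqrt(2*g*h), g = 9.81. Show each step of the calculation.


First, sqrt(2gh) = sqrt(2 * 9.81 * 0.611)
= sqrt(11.98782) = 3.462343 m/s
Power = 95.8 * 9.81 * 3.462343 = 3253.9 W

3253.9 W


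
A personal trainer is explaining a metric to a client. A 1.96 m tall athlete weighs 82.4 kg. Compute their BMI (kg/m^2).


height^2 = 3.8416 m^2
BMI = 82.4 / 3.8416 = 21.45 kg/m^2

21.45 kg/m^2


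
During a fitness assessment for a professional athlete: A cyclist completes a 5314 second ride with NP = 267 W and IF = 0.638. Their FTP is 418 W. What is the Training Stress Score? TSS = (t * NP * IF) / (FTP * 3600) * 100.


t * NP * IF = 5314 * 267 * 0.638 = 905218.644
FTP * 3600 = 1504800
TSS = (905218.644 / 1504800) * 100 = 60.16

60.16 TSS


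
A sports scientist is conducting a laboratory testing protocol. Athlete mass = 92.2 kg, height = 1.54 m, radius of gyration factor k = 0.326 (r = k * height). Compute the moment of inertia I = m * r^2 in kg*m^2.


r = k * height = 0.326 * 1.54 = 0.50204 m
r^2 = 0.50204^2 = 0.252044
I = 92.2 * 0.252044 = 23.238 kg*m^2

23.238 kg*m^2


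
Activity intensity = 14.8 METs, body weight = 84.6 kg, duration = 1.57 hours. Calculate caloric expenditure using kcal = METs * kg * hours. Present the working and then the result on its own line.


kcal = 14.8 * 84.6 * 1.57
= 1252.08 * 1.57
= 1965.77 kcal

1965.77 kcal


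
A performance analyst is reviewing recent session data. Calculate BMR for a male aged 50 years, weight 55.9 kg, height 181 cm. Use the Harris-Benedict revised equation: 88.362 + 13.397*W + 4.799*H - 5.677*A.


Substituting values:
W term = 13.397 * 55.9 = 748.8923
H term = 4.799 * 181 = 868.619
A term = 5.677 * 50 = 283.85
BMR = 1422.02 kcal/day

1422.02 kcal/day


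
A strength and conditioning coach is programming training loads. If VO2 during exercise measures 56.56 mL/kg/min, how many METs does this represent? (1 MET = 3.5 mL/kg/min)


METs = VO2 / 3.5 = 56.56 / 3.5 = 16.16

16.16 METs


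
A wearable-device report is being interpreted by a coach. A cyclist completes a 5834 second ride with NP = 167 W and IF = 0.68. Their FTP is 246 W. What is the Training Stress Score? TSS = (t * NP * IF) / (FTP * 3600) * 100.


t * NP * IF = 5834 * 167 * 0.68 = 662509.04
FTP * 3600 = 885600
TSS = (662509.04 / 885600) * 100 = 74.81

74.81 TSS


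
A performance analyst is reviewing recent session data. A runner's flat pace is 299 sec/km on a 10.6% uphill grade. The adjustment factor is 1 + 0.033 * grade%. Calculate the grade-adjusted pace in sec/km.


Factor = 1 + 0.033 * 10.6 = 1.3498
Adjusted pace = 299 * 1.3498
= 403.59 sec/km

403.59 s/km


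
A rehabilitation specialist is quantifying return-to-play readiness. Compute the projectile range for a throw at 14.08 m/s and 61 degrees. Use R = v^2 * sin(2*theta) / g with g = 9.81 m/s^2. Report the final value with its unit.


Two times the angle = 122 degrees
sin(122) = 0.848048
R = 198.2464 * 0.848048 / 9.81 = 17.138 m

17.138 m


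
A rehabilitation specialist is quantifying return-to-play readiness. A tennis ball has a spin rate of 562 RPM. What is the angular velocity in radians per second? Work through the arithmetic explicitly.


Convert RPM to rad/s: multiply by 2*pi and divide by 60
omega = 562 * 2 * pi / 60
= 58.853 rad/s

58.853 rad/s


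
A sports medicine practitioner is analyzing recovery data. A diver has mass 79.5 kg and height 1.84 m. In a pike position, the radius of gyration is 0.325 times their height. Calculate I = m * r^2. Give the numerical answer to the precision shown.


r = 0.325 * 1.84 = 0.598 m
I = m * r^2 = 79.5 * 0.357604 = 28.43 kg*m^2

28.43 kg*m^2


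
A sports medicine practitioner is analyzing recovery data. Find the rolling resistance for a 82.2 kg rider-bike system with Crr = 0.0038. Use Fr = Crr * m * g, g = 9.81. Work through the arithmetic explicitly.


m * g = 82.2 * 9.81 = 806.382 N
Fr = 0.0038 * 806.382 = 3.064 N

3.064 N


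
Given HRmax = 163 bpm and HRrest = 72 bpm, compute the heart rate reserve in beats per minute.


Heart rate reserve = maximum HR minus resting HR
HRR = 163 - 72 = 91 bpm

91 bpm


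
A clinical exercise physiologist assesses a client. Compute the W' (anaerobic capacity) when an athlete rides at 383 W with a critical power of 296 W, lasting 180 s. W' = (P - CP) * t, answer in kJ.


Above-CP power = 87 W
Duration = 180 s
W' = 87 * 180 = 15660 J
Convert: 15660 / 1000 = 15.66 kJ

15.66 kJ


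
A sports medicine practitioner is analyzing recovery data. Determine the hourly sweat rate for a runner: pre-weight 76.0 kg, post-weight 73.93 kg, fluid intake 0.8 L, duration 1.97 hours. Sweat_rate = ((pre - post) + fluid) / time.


Mass lost = 76.0 - 73.93 = 2.07 kg
Add fluid consumed: 2.07 + 0.8 = 2.87 L total sweat
Sweat rate = 2.87 / 1.97 = 1.457 L/h

1.457 L/h


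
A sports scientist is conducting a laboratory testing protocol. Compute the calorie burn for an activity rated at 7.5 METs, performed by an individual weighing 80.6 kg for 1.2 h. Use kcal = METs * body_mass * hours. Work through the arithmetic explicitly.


Product of METs and mass = 7.5 * 80.6 = 604.5
Total kcal = 604.5 * 1.2 = 725.4 kcal

725.4 kcal


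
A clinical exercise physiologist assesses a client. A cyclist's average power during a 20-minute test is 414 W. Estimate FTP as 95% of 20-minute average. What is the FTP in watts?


FTP = 20-min power * 0.95
= 414 * 0.95
= 393.3 W

393.3 W


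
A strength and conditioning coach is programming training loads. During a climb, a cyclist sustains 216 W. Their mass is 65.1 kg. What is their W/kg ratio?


Power-to-weight = 216 W / 65.1 kg
= 3.318 W/kg

3.318 W/kg


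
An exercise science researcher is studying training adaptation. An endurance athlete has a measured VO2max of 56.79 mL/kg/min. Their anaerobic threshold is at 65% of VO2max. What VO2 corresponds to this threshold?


Anaerobic threshold VO2 = VO2max * 65%
= 56.79 * 0.65
= 36.91 mL/kg/min

36.91 mL/kg/min


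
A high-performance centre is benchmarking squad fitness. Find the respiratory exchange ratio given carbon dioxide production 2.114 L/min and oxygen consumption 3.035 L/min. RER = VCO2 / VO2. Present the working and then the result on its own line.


VCO2 = 2.114 L/min
VO2 = 3.035 L/min
RER = 2.114 / 3.035 = 0.6965

0.6965


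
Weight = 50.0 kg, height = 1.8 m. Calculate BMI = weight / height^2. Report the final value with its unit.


height^2 = 1.8^2 = 3.24
BMI = 50.0 / 3.24 = 15.43 kg/m^2

15.43 kg/m^2


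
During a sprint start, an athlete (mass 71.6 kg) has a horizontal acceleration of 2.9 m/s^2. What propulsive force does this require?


Propulsive force = mass * acceleration
= 71.6 kg * 2.9 m/s^2
= 207.64 N

207.64 N


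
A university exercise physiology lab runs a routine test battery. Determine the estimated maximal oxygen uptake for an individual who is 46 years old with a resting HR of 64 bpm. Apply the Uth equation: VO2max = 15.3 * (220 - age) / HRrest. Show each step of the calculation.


HRmax = 220 - 46 = 174
VO2max = 15.3 * (174 / 64)
= 15.3 * 2.7188
= 41.6 mL/kg/min

41.6 mL/kg/min


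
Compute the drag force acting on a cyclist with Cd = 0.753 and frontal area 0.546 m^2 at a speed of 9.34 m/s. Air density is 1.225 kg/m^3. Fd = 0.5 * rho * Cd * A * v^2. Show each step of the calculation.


Step 1: v^2 = 87.2356
Step 2: Fd = 0.5 * 1.225 * 0.753 * 0.546 * 87.2356
= 21.968 N

21.968 N


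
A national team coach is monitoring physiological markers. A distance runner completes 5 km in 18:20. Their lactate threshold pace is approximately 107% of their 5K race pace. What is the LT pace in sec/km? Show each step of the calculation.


Convert to seconds: 18 min 20 s = 1100 s
Pace per km = 1100 / 5 = 220.0 s/km
LT pace = 220.0 * 1.07 = 235.4 s/km

235.4 s/km


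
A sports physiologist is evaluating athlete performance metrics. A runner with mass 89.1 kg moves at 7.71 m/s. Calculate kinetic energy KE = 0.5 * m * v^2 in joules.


v^2 = 7.71^2 = 59.4441
KE = 0.5 * 89.1 * 59.4441
= 2648.23 J

2648.23 J


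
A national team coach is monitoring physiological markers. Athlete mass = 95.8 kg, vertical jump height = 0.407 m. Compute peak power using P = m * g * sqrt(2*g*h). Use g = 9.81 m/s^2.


sqrt(2 * 9.81 * 0.407) = sqrt(7.98534) = 2.825834 m/s
P = 95.8 * 9.81 * 2.825834
= 2655.71 W

2655.71 W


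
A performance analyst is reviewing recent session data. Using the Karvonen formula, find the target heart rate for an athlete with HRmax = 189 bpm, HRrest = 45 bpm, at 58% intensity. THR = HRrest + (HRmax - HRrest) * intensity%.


HRR = 189 - 45 = 144
THR = 45 + 144 * 0.58
= 45 + 83.52
= 128.52 bpm

128.52 bpm


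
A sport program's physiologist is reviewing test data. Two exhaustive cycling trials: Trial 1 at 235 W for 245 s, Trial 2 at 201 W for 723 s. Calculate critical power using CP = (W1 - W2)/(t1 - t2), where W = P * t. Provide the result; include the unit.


W1 = 235 * 245 = 57575 J
W2 = 201 * 723 = 145323 J
CP = (57575 - 145323) / (245 - 723)
= -87748 / -478
= 183.57 W

183.57 W


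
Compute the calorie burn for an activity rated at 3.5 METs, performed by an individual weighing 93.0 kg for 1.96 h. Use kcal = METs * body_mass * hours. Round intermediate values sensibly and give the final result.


Product of METs and mass = 3.5 * 93.0 = 325.5
Total kcal = 325.5 * 1.96 = 637.98 kcal

637.98 kcal


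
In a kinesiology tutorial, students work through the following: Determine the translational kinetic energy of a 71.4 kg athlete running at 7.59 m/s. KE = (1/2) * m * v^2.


KE = 0.5 * m * v^2
= 0.5 * 71.4 * 7.59^2
= 0.5 * 71.4 * 57.6081
= 2056.61 J

2056.61 J


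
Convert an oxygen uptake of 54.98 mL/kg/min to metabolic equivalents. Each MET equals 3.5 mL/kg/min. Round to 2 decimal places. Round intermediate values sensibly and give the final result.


One MET = 3.5 mL/kg/min
Number of METs = 54.98 / 3.5
= 15.71 METs

15.71 METs


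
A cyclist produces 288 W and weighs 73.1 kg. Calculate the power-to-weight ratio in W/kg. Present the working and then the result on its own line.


P/W = power / mass
= 288 / 73.1
= 3.94 W/kg

3.94 W/kg


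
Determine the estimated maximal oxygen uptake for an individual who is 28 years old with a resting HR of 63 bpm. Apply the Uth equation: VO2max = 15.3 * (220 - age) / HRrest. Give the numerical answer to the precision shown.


HRmax = 220 - 28 = 192
VO2max = 15.3 * (192 / 63)
= 15.3 * 3.0476
= 46.63 mL/kg/min

46.63 mL/kg/min


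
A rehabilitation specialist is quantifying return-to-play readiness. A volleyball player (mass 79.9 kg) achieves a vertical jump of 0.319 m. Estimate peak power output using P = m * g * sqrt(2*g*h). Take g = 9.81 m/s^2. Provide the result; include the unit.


2 * g * h = 2 * 9.81 * 0.319 = 6.25878
sqrt(6.25878) = 2.501755 m/s
P = 79.9 * 9.81 * 2.501755 = 1960.92 W

1960.92 W


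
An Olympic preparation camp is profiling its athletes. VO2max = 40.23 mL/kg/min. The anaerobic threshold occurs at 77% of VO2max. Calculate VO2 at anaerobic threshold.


AT fraction = 77 / 100 = 0.77
AT VO2 = 40.23 * 0.77
= 30.98 mL/kg/min

30.98 mL/kg/min


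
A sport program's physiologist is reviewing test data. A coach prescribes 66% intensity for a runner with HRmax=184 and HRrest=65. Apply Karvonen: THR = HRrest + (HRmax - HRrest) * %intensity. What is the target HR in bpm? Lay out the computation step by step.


Heart rate reserve = 184 - 65 = 119
Intensity fraction = 66 / 100 = 0.66
THR = 65 + 119 * 0.66 = 143.54 bpm

143.54 bpm


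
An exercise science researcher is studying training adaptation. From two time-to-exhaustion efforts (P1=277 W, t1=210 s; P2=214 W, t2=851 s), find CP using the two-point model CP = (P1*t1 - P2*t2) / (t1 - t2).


Work in trial 1 = 58170 J
Work in trial 2 = 182114 J
Delta work = -123944 J
Delta time = -641 s
CP = -123944 / -641 = 193.36 W

193.36 W


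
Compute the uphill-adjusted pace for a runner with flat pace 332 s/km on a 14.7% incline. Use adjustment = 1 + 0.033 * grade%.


Adjustment factor = 1 + 0.033 * 14.7 = 1.4851
Grade-adjusted pace = 332 * 1.4851 = 493.05 s/km

493.05 s/km


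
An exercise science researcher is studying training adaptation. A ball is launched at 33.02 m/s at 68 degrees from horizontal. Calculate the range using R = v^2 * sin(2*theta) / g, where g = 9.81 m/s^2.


sin(2 * 68) = sin(136) = 0.694658
v^2 = 33.02^2 = 1090.3204
R = 1090.3204 * 0.694658 / 9.81
= 77.207 m

77.207 m


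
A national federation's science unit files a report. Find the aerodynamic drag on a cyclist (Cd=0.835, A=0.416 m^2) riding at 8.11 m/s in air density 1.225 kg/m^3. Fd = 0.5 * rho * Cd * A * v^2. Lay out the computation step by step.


Fd = 0.5 * 1.225 * 0.835 * 0.416 * 8.11^2
= 0.5 * 1.225 * 0.835 * 0.416 * 65.7721
= 13.994 N

13.994 N


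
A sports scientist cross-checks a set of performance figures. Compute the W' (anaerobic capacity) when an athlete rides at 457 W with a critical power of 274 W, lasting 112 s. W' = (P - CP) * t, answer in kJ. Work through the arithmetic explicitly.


Above-CP power = 183 W
Duration = 112 s
W' = 183 * 112 = 20496 J
Convert: 20496 / 1000 = 20.496 kJ

20.496 kJ


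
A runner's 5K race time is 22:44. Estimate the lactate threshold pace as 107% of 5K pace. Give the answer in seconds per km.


Total race time = 22*60 + 44 = 1364 seconds
5K pace = 1364 / 5 = 272.8 sec/km
LT pace = 272.8 * 1.07 = 291.9 sec/km

291.9 s/km


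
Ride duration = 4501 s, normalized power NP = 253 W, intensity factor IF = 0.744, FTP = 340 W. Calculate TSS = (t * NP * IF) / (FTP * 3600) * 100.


Numerator = 4501 * 253 * 0.744 = 847232.232
Denominator = 340 * 3600 = 1224000
TSS = 847232.232 / 1224000 * 100
= 69.22

69.22 TSS


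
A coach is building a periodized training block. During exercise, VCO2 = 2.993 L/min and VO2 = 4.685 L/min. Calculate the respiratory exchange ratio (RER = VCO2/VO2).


RER = VCO2 / VO2
= 2.993 / 4.685
= 0.6388

0.6388


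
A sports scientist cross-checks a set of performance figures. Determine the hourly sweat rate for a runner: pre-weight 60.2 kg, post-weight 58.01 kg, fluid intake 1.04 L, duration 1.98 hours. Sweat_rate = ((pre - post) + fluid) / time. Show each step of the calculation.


Mass lost = 60.2 - 58.01 = 2.19 kg
Add fluid consumed: 2.19 + 1.04 = 3.23 L total sweat
Sweat rate = 3.23 / 1.98 = 1.631 L/h

1.631 L/h


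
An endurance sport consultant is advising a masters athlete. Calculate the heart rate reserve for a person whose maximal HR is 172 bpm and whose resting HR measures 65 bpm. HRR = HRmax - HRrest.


HRmax = 172 bpm
HRrest = 65 bpm
HRR = 172 - 65 = 107 bpm

107 bpm


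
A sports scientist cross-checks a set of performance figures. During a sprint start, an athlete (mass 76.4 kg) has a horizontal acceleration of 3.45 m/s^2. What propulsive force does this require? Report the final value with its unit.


Propulsive force = mass * acceleration
= 76.4 kg * 3.45 m/s^2
= 263.58 N

263.58 N


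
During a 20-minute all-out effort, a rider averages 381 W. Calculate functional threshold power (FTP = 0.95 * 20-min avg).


FTP = 0.95 * 381
= 361.95 W

361.95 W


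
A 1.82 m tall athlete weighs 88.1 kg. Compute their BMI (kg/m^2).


height^2 = 3.3124 m^2
BMI = 88.1 / 3.3124 = 26.6 kg/m^2

26.6 kg/m^2


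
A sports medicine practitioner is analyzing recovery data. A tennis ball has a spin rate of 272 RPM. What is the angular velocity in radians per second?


Convert RPM to rad/s: multiply by 2*pi and divide by 60
omega = 272 * 2 * pi / 60
= 28.484 rad/s

28.484 rad/s


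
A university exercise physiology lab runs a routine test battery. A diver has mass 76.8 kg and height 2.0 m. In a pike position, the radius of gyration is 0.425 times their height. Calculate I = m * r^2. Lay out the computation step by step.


r = 0.425 * 2.0 = 0.85 m
I = m * r^2 = 76.8 * 0.7225 = 55.488 kg*m^2

55.488 kg*m^2


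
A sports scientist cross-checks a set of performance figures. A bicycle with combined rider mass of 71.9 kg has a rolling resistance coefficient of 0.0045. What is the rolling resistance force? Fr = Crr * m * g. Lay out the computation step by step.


Fr = 0.0045 * 71.9 * 9.81
= 0.32355 * 9.81
= 3.174 N

3.174 N


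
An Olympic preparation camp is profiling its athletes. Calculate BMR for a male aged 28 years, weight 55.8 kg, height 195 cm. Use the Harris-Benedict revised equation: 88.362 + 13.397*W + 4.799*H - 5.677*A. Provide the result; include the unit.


Substituting values:
W term = 13.397 * 55.8 = 747.5526
H term = 4.799 * 195 = 935.805
A term = 5.677 * 28 = 158.956
BMR = 1612.76 kcal/day

1612.76 kcal/day


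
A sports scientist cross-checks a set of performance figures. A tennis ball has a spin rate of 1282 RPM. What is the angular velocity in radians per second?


Convert RPM to rad/s: multiply by 2*pi and divide by 60
omega = 1282 * 2 * pi / 60
= 134.251 rad/s

134.251 rad/s


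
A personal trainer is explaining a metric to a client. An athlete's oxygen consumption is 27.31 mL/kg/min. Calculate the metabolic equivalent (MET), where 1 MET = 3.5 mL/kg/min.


MET = VO2 / 3.5
= 27.31 / 3.5
= 7.8 METs

7.8 METs


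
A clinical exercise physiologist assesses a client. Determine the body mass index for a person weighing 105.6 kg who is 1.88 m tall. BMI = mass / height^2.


BMI = mass / height^2
= 105.6 / 1.88^2
= 105.6 / 3.5344
= 29.88 kg/m^2

29.88 kg/m^2


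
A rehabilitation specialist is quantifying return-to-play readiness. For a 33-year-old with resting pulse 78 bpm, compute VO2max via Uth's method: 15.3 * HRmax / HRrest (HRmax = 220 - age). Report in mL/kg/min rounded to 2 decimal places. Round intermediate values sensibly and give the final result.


Step 1: HRmax = 220 - 33 = 187 bpm
Step 2: Ratio = 187 / 78 = 2.3974
Step 3: VO2max = 15.3 * 2.3974 = 36.68 mL/kg/min

36.68 mL/kg/min


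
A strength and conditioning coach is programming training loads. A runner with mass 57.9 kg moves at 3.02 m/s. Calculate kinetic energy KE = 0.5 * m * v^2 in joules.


v^2 = 3.02^2 = 9.1204
KE = 0.5 * 57.9 * 9.1204
= 264.04 J

264.04 J


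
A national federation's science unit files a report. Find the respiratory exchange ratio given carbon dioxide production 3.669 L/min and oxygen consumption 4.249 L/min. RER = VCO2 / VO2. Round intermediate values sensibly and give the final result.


VCO2 = 3.669 L/min
VO2 = 4.249 L/min
RER = 3.669 / 4.249 = 0.8635

0.8635


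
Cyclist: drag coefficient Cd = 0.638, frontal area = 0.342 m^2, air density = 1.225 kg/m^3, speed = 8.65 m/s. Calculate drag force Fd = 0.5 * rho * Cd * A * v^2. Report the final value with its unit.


v^2 = 8.65^2 = 74.8225
Fd = 0.5 * 1.225 * 0.638 * 0.342 * 74.8225
= 10.0 N

10.0 N


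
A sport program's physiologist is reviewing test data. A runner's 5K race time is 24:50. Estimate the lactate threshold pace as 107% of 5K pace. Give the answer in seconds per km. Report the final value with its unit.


Total race time = 24*60 + 50 = 1490 seconds
5K pace = 1490 / 5 = 298.0 sec/km
LT pace = 298.0 * 1.07 = 318.86 sec/km

318.86 s/km


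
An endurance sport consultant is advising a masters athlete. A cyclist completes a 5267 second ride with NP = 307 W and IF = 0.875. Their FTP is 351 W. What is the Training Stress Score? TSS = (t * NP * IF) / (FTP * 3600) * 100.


t * NP * IF = 5267 * 307 * 0.875 = 1414847.875
FTP * 3600 = 1263600
TSS = (1414847.875 / 1263600) * 100 = 111.97

111.97 TSS


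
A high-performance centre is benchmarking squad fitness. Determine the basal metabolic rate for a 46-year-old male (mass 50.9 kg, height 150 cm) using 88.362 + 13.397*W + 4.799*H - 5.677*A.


BMR = 88.362 + 13.397*50.9 + 4.799*150 - 5.677*46
= 1228.98 kcal/day

1228.98 kcal/day


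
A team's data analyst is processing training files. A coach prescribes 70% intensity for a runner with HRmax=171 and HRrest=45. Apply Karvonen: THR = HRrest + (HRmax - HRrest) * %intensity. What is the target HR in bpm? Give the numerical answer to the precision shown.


Heart rate reserve = 171 - 45 = 126
Intensity fraction = 70 / 100 = 0.7
THR = 45 + 126 * 0.7 = 133.2 bpm

133.2 bpm


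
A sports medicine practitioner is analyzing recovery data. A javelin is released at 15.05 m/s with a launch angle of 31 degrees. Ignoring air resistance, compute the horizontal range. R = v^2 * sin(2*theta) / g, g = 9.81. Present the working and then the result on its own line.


Launch speed squared = 226.5025
sin(2 * 31 deg) = 0.882948
Range = 226.5025 * 0.882948 / 9.81
= 20.386 m

20.386 m


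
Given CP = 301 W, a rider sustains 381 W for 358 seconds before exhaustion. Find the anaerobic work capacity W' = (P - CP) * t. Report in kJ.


Excess power = 381 - 301 = 80 W
Work above CP = 80 * 358 = 28640 J
W' = 28.64 kJ

28.64 kJ


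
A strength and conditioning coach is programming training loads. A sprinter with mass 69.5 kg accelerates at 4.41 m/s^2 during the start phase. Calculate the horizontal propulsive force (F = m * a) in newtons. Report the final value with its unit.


F = m * a
= 69.5 * 4.41
= 306.5 N

306.5 N


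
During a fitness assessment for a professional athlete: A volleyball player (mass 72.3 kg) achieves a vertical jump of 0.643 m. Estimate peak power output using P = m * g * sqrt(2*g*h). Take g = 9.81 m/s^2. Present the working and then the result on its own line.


2 * g * h = 2 * 9.81 * 0.643 = 12.61566
sqrt(12.61566) = 3.551853 m/s
P = 72.3 * 9.81 * 3.551853 = 2519.2 W

2519.2 W


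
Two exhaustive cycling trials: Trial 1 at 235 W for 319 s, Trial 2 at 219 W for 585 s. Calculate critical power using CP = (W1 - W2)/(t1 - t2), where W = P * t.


W1 = 235 * 319 = 74965 J
W2 = 219 * 585 = 128115 J
CP = (74965 - 128115) / (319 - 585)
= -53150 / -266
= 199.81 W

199.81 W


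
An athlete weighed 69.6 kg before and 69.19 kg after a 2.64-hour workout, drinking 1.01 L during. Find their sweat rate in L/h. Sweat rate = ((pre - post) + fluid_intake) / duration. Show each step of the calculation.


Body mass change = 0.41 kg
Total sweat loss = 0.41 + 1.01 = 1.42 L
Rate = 1.42 / 2.64 = 0.538 L/h

0.538 L/h


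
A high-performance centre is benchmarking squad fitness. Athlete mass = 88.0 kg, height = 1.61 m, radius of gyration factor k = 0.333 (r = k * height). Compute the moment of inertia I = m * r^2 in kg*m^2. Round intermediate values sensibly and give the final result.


r = k * height = 0.333 * 1.61 = 0.53613 m
r^2 = 0.53613^2 = 0.287435
I = 88.0 * 0.287435 = 25.294 kg*m^2

25.294 kg*m^2


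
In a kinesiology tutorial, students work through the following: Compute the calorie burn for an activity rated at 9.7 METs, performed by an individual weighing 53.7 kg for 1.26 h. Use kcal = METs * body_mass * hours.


Product of METs and mass = 9.7 * 53.7 = 520.89
Total kcal = 520.89 * 1.26 = 656.32 kcal

656.32 kcal


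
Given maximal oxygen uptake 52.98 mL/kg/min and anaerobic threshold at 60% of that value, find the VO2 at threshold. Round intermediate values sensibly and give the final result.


Percentage as decimal = 0.6
VO2 at AT = 52.98 * 0.6 = 31.79 mL/kg/min

31.79 mL/kg/min


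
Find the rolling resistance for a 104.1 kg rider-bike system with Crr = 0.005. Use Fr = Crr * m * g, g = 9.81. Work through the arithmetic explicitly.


m * g = 104.1 * 9.81 = 1021.221 N
Fr = 0.005 * 1021.221 = 5.106 N

5.106 N


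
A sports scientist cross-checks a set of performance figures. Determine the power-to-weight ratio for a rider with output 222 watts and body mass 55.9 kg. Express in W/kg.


P/W = 222 / 55.9 = 3.971 W/kg

3.971 W/kg


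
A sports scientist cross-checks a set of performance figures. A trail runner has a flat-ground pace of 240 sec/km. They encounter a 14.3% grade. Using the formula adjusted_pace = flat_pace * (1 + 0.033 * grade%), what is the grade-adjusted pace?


Grade factor = 1 + 0.033 * 14.3 = 1.4719
Adjusted = 240 * 1.4719 = 353.26 sec/km

353.26 s/km


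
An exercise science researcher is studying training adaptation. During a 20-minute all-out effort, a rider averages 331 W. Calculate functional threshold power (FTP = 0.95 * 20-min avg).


FTP = 0.95 * 331
= 314.45 W

314.45 W


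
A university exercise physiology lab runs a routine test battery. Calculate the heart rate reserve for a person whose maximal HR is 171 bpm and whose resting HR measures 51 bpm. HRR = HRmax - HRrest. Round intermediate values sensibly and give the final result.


HRmax = 171 bpm
HRrest = 51 bpm
HRR = 171 - 51 = 120 bpm

120 bpm


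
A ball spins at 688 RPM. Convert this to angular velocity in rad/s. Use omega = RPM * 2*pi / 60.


omega = 688 * 2 * pi / 60
= 688 * 6.28318531 / 60
= 4322.831 / 60
= 72.047 rad/s

72.047 rad/s


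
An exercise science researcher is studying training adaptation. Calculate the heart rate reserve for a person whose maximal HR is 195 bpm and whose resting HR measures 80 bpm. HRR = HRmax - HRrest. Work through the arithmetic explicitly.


HRmax = 195 bpm
HRrest = 80 bpm
HRR = 195 - 80 = 115 bpm

115 bpm


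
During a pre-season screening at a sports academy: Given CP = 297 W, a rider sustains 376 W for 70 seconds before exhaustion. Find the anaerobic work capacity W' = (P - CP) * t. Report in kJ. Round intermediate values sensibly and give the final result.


Excess power = 376 - 297 = 79 W
Work above CP = 79 * 70 = 5530 J
W' = 5.53 kJ

5.53 kJ


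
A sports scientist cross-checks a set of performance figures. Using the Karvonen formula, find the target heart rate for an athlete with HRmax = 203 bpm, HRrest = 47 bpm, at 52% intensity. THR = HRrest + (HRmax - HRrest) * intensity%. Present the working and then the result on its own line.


HRR = 203 - 47 = 156
THR = 47 + 156 * 0.52
= 47 + 81.12
= 128.12 bpm

128.12 bpm


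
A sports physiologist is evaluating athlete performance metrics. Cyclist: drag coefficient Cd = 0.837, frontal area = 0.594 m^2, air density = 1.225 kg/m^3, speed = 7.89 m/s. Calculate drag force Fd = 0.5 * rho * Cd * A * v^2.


v^2 = 7.89^2 = 62.2521
Fd = 0.5 * 1.225 * 0.837 * 0.594 * 62.2521
= 18.957 N

18.957 N


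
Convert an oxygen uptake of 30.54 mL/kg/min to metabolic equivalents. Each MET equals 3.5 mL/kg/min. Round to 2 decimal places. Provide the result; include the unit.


One MET = 3.5 mL/kg/min
Number of METs = 30.54 / 3.5
= 8.73 METs

8.73 METs


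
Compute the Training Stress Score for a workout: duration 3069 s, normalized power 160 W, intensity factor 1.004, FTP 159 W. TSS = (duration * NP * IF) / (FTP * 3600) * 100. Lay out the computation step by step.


Product = 3069 * 160 * 1.004 = 493004.16
Base = 159 * 3600 = 572400
TSS = 493004.16 / 572400 * 100 = 86.13

86.13 TSS


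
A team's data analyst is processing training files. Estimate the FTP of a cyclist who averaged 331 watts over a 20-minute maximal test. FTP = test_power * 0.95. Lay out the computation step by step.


FTP = 331 * 0.95 = 314.45 W

314.45 W


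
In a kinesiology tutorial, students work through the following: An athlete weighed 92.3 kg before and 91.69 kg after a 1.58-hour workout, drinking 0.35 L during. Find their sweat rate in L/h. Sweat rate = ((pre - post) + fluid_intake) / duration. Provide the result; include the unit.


Body mass change = 0.61 kg
Total sweat loss = 0.61 + 0.35 = 0.96 L
Rate = 0.96 / 1.58 = 0.608 L/h

0.608 L/h


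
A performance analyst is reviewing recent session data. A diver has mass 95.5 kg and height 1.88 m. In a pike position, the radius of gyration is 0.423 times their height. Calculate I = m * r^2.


r = 0.423 * 1.88 = 0.79524 m
I = m * r^2 = 95.5 * 0.632407 = 60.395 kg*m^2

60.395 kg*m^2


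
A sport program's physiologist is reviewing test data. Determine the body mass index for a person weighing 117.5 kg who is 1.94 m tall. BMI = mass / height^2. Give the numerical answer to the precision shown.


BMI = mass / height^2
= 117.5 / 1.94^2
= 117.5 / 3.7636
= 31.22 kg/m^2

31.22 kg/m^2


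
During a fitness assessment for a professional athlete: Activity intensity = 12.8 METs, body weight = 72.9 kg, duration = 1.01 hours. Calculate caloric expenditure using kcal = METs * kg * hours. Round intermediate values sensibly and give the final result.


kcal = 12.8 * 72.9 * 1.01
= 933.12 * 1.01
= 942.45 kcal

942.45 kcal


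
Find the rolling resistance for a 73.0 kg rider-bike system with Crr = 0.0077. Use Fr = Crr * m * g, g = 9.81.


m * g = 73.0 * 9.81 = 716.13 N
Fr = 0.0077 * 716.13 = 5.514 N

5.514 N


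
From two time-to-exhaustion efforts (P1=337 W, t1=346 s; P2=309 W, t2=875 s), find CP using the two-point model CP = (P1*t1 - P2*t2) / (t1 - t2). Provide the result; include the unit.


Work in trial 1 = 116602 J
Work in trial 2 = 270375 J
Delta work = -153773 J
Delta time = -529 s
CP = -153773 / -529 = 290.69 W

290.69 W


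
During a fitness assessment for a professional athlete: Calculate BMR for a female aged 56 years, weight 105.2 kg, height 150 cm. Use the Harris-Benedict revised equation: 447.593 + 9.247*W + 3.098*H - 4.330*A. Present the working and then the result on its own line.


Substituting values:
W term = 9.247 * 105.2 = 972.7844
H term = 3.098 * 150 = 464.7
A term = 4.330 * 56 = 242.48
BMR = 1642.6 kcal/day

1642.6 kcal/day


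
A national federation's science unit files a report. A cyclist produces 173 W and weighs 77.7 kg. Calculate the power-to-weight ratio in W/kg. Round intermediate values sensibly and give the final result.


P/W = power / mass
= 173 / 77.7
= 2.227 W/kg

2.227 W/kg


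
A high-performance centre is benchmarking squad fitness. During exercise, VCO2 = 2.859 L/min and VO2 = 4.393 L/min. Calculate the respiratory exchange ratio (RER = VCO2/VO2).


RER = VCO2 / VO2
= 2.859 / 4.393
= 0.6508

0.6508


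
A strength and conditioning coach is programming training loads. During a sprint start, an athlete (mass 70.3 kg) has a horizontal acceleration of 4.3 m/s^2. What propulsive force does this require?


Propulsive force = mass * acceleration
= 70.3 kg * 4.3 m/s^2
= 302.29 N

302.29 N


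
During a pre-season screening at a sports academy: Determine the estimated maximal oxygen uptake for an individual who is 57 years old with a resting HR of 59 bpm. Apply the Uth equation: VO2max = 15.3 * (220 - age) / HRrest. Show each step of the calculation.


HRmax = 220 - 57 = 163
VO2max = 15.3 * (163 / 59)
= 15.3 * 2.7627
= 42.27 mL/kg/min

42.27 mL/kg/min


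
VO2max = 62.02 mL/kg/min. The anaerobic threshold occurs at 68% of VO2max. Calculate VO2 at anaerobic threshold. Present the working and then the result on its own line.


AT fraction = 68 / 100 = 0.68
AT VO2 = 62.02 * 0.68
= 42.17 mL/kg/min

42.17 mL/kg/min


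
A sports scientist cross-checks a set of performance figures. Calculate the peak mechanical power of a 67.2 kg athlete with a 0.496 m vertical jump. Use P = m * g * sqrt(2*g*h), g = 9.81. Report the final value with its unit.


First, sqrt(2gh) = sqrt(2 * 9.81 * 0.496)
= sqrt(9.73152) = 3.119538 m/s
Power = 67.2 * 9.81 * 3.119538 = 2056.5 W

2056.5 W


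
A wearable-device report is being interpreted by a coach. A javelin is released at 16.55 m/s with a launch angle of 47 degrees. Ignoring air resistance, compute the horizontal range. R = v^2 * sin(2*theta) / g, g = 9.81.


Launch speed squared = 273.9025
sin(2 * 47 deg) = 0.997564
Range = 273.9025 * 0.997564 / 9.81
= 27.853 m

27.853 m


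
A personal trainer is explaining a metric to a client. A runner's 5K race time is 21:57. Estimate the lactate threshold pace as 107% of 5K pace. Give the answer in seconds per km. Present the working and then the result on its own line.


Total race time = 21*60 + 57 = 1317 seconds
5K pace = 1317 / 5 = 263.4 sec/km
LT pace = 263.4 * 1.07 = 281.84 sec/km

281.84 s/km


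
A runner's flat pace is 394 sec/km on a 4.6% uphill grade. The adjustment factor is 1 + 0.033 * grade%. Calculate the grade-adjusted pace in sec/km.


Factor = 1 + 0.033 * 4.6 = 1.1518
Adjusted pace = 394 * 1.1518
= 453.81 sec/km

453.81 s/km


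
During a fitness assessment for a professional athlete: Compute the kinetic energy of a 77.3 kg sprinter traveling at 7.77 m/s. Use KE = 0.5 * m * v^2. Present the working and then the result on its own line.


Velocity squared = 60.3729
KE = 0.5 * 77.3 * 60.3729 = 2333.41 J

2333.41 J
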